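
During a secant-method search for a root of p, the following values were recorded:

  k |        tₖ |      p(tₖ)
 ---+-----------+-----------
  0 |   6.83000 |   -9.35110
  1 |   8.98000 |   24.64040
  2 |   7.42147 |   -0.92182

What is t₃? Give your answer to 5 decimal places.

t₃ = 7.42147 − (-0.92182)·(7.42147 − 8.98000) / (-0.92182 − 24.64040)
   = 7.42147 − (1.4366841)/(-25.5622200) = 7.4776734

7.47767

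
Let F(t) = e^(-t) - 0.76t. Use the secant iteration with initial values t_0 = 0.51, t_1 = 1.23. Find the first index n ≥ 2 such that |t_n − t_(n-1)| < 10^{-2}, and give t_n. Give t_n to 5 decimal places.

F(0.51) = 0.2128956, F(1.23) = -0.6425074
t_2 = 1.2300000 − (-0.6425074)·(0.7200000)/(-0.8554030) = 0.6891960;  |Δ| = 0.5408040
F(0.6891960) = -0.0218095
t_3 = 0.6891960 − (-0.0218095)·(-0.5408040)/(0.6206979) = 0.6701938;  |Δ| = 0.0190023
F(0.6701938) = 0.0022622
t_4 = 0.6701938 − 0.0022622·(-0.0190023)/(0.0240717) = 0.6719795;  |Δ| = 0.0017858
|t_4 − t_3| = 0.0017858 < 10^{-2}

n = 4, t_n = 0.67198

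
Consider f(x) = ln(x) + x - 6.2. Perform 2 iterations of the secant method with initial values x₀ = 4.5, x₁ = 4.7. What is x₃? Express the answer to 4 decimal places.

4.6608

f(4.5) = -0.195923, f(4.7) = 0.047563
x₂ = 4.700000 − 0.047563·(4.700000 − 4.500000) / (0.047563 − (-0.195923)) = 4.700000 − (0.009513)/(0.243485) = 4.660932
f(4.660932) = 0.000147
x₃ = 4.660932 − 0.000147·(4.660932 − 4.700000) / (0.000147 − 0.047563) = 4.660932 − (-0.000006)/(-0.047415) = 4.660811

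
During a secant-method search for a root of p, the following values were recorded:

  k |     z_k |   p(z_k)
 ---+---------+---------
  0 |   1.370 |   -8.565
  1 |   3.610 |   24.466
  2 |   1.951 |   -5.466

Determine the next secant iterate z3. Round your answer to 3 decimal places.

z3 = 1.951 − (-5.466)·(1.951 − 3.610) / (-5.466 − 24.466)
   = 1.951 − (9.06809)/(-29.93200) = 2.25396

2.254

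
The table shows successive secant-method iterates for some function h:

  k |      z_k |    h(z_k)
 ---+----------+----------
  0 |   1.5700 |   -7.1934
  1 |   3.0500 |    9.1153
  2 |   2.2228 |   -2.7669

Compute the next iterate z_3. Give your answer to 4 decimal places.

2.4154

z_3 = 2.2228 − (-2.7669)·(2.2228 − 3.0500) / (-2.7669 − 9.1153)
   = 2.2228 − (2.288780)/(-11.882200) = 2.415423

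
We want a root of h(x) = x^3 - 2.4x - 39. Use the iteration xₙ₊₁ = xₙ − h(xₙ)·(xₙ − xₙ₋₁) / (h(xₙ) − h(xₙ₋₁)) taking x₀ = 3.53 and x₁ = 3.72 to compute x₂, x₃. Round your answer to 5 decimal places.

h(3.53) = -3.4850230, h(3.72) = 3.5508480
x₂ = 3.7200000 − 3.5508480·(3.7200000 − 3.5300000) / (3.5508480 − (-3.4850230)) = 3.7200000 − (0.6746611)/(7.0358710) = 3.6241112
h(3.6241112) = -0.0981303
x₃ = 3.6241112 − (-0.0981303)·(3.6241112 − 3.7200000) / (-0.0981303 − 3.5508480) = 3.6241112 − (0.0094096)/(-3.6489783) = 3.6266899

3.62411, 3.62669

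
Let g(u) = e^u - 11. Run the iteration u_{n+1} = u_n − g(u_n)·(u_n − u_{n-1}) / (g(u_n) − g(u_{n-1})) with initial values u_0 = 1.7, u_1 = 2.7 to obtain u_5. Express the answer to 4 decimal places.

g(1.7) = -5.526053, g(2.7) = 3.879732
u_2 = 2.700000 − 3.879732·(2.700000 − 1.700000) / (3.879732 − (-5.526053)) = 2.700000 − (3.879732)/(9.405784) = 2.287516
g(2.287516) = -1.149557
u_3 = 2.287516 − (-1.149557)·(2.287516 − 2.700000) / (-1.149557 − 3.879732) = 2.287516 − (0.474173)/(-5.029289) = 2.381799
g(2.381799) = -0.175644
u_4 = 2.381799 − (-0.175644)·(2.381799 − 2.287516) / (-0.175644 − (-1.149557)) = 2.381799 − (-0.016560)/(0.973914) = 2.398802
g(2.398802) = 0.009984
u_5 = 2.398802 − 0.009984·(2.398802 − 2.381799) / (0.009984 − (-0.175644)) = 2.398802 − (0.000170)/(0.185627) = 2.397888

2.3979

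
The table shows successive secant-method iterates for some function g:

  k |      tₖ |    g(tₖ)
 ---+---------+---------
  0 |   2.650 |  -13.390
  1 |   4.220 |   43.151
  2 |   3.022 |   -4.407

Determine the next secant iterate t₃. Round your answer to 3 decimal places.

3.133

t₃ = 3.022 − (-4.407)·(3.022 − 4.220) / (-4.407 − 43.151)
   = 3.022 − (5.27959)/(-47.55800) = 3.13301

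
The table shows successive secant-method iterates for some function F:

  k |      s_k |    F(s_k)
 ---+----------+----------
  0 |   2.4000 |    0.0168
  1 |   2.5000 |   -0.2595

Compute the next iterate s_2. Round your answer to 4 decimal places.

s_2 = 2.5000 − (-0.2595)·(2.5000 − 2.4000) / (-0.2595 − 0.0168)
   = 2.5000 − (-0.025950)/(-0.276300) = 2.406080

2.4061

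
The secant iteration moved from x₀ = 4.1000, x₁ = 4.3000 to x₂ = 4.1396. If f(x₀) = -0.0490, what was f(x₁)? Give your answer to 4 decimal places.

The secant line through (4.1000, -0.0490) and (4.3000, f(x₁)) crosses zero at x₂ = 4.1396.
So (4.1000, -0.0490), (4.3000, f(x₁)), (4.1396, 0) are collinear:
f(x₁) = -0.0490 · (4.3000 − 4.1396) / (4.1000 − 4.1396) = -0.0490 · (0.160400)/(-0.039600) = 0.198475

0.1985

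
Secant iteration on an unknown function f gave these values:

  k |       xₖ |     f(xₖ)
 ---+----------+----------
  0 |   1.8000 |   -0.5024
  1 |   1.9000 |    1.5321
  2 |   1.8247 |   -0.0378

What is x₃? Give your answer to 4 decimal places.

1.8265

x₃ = 1.8247 − (-0.0378)·(1.8247 − 1.9000) / (-0.0378 − 1.5321)
   = 1.8247 − (0.002846)/(-1.569900) = 1.826513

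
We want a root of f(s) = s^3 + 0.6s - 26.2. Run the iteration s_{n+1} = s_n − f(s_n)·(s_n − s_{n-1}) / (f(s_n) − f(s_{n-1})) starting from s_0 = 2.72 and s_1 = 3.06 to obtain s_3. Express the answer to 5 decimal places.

f(2.72) = -4.4443520, f(3.06) = 4.2886160
s_2 = 3.0600000 − 4.2886160·(3.0600000 − 2.7200000) / (4.2886160 − (-4.4443520)) = 3.0600000 − (1.4581294)/(8.7329680) = 2.8930316
f(2.8930316) = -0.2505709
s_3 = 2.8930316 − (-0.2505709)·(2.8930316 − 3.0600000) / (-0.2505709 − 4.2886160) = 2.8930316 − (0.0418374)/(-4.5391869) = 2.9022486

2.90225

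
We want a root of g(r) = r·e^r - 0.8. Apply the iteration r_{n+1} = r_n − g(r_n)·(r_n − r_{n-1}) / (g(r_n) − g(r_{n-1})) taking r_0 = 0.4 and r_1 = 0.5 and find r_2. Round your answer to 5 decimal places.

g(0.4) = -0.2032701, g(0.5) = 0.0243606
r_2 = 0.5000000 − 0.0243606·(0.5000000 − 0.4000000) / (0.0243606 − (-0.2032701)) = 0.5000000 − (0.0024361)/(0.2276308) = 0.4892982

0.48930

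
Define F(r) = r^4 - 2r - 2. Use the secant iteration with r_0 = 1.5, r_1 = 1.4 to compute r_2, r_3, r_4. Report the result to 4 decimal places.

F(1.5) = 0.062500, F(1.4) = -0.958400
r_2 = 1.400000 − (-0.958400)·(1.400000 − 1.500000) / (-0.958400 − 0.062500) = 1.400000 − (0.095840)/(-1.020900) = 1.493878
F(1.493878) = -0.007399
r_3 = 1.493878 − (-0.007399)·(1.493878 − 1.400000) / (-0.007399 − (-0.958400)) = 1.493878 − (-0.000695)/(0.951001) = 1.494608
F(1.494608) = 0.000887
r_4 = 1.494608 − 0.000887·(1.494608 − 1.493878) / (0.000887 − (-0.007399)) = 1.494608 − (0.000001)/(0.008286) = 1.494530

1.4939, 1.4946, 1.4945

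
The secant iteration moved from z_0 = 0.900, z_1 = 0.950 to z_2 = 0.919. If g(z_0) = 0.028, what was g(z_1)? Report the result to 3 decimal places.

-0.046

The secant line through (0.900, 0.028) and (0.950, g(z_1)) crosses zero at z_2 = 0.919.
So (0.900, 0.028), (0.950, g(z_1)), (0.919, 0) are collinear:
g(z_1) = 0.028 · (0.950 − 0.919) / (0.900 − 0.919) = 0.028 · (0.03100)/(-0.01900) = -0.04568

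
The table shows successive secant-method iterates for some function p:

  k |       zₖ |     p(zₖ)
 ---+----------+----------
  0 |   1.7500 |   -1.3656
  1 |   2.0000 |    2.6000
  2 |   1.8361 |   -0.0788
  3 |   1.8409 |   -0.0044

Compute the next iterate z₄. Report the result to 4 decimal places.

z₄ = 1.8409 − (-0.0044)·(1.8409 − 1.8361) / (-0.0044 − (-0.0788))
   = 1.8409 − (-0.000021)/(0.074400) = 1.841184

1.8412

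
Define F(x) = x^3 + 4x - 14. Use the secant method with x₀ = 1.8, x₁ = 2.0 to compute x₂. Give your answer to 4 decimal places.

1.8652

F(1.8) = -0.968000, F(2.0) = 2.000000
x₂ = 2.000000 − 2.000000·(2.000000 − 1.800000) / (2.000000 − (-0.968000)) = 2.000000 − (0.400000)/(2.968000) = 1.865229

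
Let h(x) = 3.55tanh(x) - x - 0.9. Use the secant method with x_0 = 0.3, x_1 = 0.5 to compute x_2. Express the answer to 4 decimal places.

h(0.3) = -0.165840, h(0.5) = 0.240516
x_2 = 0.500000 − 0.240516·(0.500000 − 0.300000) / (0.240516 − (-0.165840)) = 0.500000 − (0.048103)/(0.406356) = 0.381623

0.3816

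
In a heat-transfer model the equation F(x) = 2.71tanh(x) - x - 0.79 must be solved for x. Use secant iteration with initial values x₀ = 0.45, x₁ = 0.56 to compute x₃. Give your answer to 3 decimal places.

0.534

F(0.45) = -0.09665, F(0.56) = 0.02662
x₂ = 0.56000 − 0.02662·(0.56000 − 0.45000) / (0.02662 − (-0.09665)) = 0.56000 − (0.00293)/(0.12327) = 0.53625
F(0.53625) = 0.00204
x₃ = 0.53625 − 0.00204·(0.53625 − 0.56000) / (0.00204 − 0.02662) = 0.53625 − (-0.00005)/(-0.02458) = 0.53428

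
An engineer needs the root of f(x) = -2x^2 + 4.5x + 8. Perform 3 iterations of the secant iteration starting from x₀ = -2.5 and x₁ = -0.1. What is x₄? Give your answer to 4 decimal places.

f(-2.5) = -15.750000, f(-0.1) = 7.530000
x₂ = -0.100000 − 7.530000·(-0.100000 − (-2.500000)) / (7.530000 − (-15.750000)) = -0.100000 − (18.072000)/(23.280000) = -0.876289
f(-0.876289) = 2.520937
x₃ = -0.876289 − 2.520937·(-0.876289 − (-0.100000)) / (2.520937 − 7.530000) = -0.876289 − (-1.956975)/(-5.009063) = -1.266976
f(-1.266976) = -0.911844
x₄ = -1.266976 − (-0.911844)·(-1.266976 − (-0.876289)) / (-0.911844 − 2.520937) = -1.266976 − (0.356246)/(-3.432782) = -1.163198

-1.1632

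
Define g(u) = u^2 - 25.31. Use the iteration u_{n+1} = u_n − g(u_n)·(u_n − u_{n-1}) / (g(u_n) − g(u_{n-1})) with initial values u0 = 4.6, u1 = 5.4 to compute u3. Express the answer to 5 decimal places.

5.03034

g(4.6) = -4.1500000, g(5.4) = 3.8500000
u2 = 5.4000000 − 3.8500000·(5.4000000 − 4.6000000) / (3.8500000 − (-4.1500000)) = 5.4000000 − (3.0800000)/(8.0000000) = 5.0150000
g(5.0150000) = -0.1597750
u3 = 5.0150000 − (-0.1597750)·(5.0150000 − 5.4000000) / (-0.1597750 − 3.8500000) = 5.0150000 − (0.0615134)/(-4.0097750) = 5.0303409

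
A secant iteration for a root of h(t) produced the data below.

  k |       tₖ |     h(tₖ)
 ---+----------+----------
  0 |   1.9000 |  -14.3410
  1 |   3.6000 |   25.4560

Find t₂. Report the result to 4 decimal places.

2.5126

t₂ = 3.6000 − 25.4560·(3.6000 − 1.9000) / (25.4560 − (-14.3410))
   = 3.6000 − (43.275200)/(39.797000) = 2.512601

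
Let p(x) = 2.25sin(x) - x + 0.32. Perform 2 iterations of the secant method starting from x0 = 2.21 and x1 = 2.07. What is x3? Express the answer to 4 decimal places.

p(2.21) = -0.084215, p(2.07) = 0.225419
x2 = 2.070000 − 0.225419·(2.070000 − 2.210000) / (0.225419 − (-0.084215)) = 2.070000 − (-0.031559)/(0.309634) = 2.171922
p(2.171922) = 0.003651
x3 = 2.171922 − 0.003651·(2.171922 − 2.070000) / (0.003651 − 0.225419) = 2.171922 − (0.000372)/(-0.221768) = 2.173600

2.1736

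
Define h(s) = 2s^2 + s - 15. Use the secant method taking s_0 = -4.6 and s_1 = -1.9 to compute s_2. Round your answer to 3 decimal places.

h(-4.6) = 22.72000, h(-1.9) = -9.68000
s_2 = -1.90000 − (-9.68000)·(-1.90000 − (-4.60000)) / (-9.68000 − 22.72000) = -1.90000 − (-26.13600)/(-32.40000) = -2.70667

-2.707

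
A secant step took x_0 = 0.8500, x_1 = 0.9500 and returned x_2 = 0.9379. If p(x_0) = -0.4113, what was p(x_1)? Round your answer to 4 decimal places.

The secant line through (0.8500, -0.4113) and (0.9500, p(x_1)) crosses zero at x_2 = 0.9379.
So (0.8500, -0.4113), (0.9500, p(x_1)), (0.9379, 0) are collinear:
p(x_1) = -0.4113 · (0.9500 − 0.9379) / (0.8500 − 0.9379) = -0.4113 · (0.012100)/(-0.087900) = 0.056618

0.0566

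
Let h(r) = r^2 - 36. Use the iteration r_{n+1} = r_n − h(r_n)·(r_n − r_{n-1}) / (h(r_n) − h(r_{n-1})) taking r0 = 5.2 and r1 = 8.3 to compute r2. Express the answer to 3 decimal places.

h(5.2) = -8.96000, h(8.3) = 32.89000
r2 = 8.30000 − 32.89000·(8.30000 − 5.20000) / (32.89000 − (-8.96000)) = 8.30000 − (101.95900)/(41.85000) = 5.86370

5.864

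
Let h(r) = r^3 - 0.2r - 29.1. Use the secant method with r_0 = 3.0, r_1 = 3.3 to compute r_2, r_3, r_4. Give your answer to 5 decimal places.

h(3.0) = -2.7000000, h(3.3) = 6.1770000
r_2 = 3.3000000 − 6.1770000·(3.3000000 − 3.0000000) / (6.1770000 − (-2.7000000)) = 3.3000000 − (1.8531000)/(8.8770000) = 3.0912470
h(3.0912470) = -0.1788853
r_3 = 3.0912470 − (-0.1788853)·(3.0912470 − 3.3000000) / (-0.1788853 − 6.1770000) = 3.0912470 − (0.0373428)/(-6.3558853) = 3.0971224
h(3.0971224) = -0.0113099
r_4 = 3.0971224 − (-0.0113099)·(3.0971224 − 3.0912470) / (-0.0113099 − (-0.1788853)) = 3.0971224 − (-0.0000664)/(0.1675755) = 3.0975189

3.09125, 3.09712, 3.09752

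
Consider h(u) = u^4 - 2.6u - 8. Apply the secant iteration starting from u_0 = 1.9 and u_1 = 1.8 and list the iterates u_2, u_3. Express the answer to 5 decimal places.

1.89595, 1.89631

h(1.9) = 0.0921000, h(1.8) = -2.1824000
u_2 = 1.8000000 − (-2.1824000)·(1.8000000 − 1.9000000) / (-2.1824000 − 0.0921000) = 1.8000000 − (0.2182400)/(-2.2745000) = 1.8959508
h(1.8959508) = -0.0081123
u_3 = 1.8959508 − (-0.0081123)·(1.8959508 − 1.8000000) / (-0.0081123 − (-2.1824000)) = 1.8959508 − (-0.0007784)/(2.1742877) = 1.8963088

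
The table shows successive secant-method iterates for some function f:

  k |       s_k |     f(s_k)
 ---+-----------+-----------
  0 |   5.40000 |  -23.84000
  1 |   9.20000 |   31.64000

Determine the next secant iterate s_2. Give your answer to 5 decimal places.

s_2 = 9.20000 − 31.64000·(9.20000 − 5.40000) / (31.64000 − (-23.84000))
   = 9.20000 − (120.2320000)/(55.4800000) = 7.0328767

7.03288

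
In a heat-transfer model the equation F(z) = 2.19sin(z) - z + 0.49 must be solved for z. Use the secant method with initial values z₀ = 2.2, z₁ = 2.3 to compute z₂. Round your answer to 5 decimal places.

2.22552

F(2.2) = 0.0606071, F(2.3) = -0.1769056
z₂ = 2.3000000 − (-0.1769056)·(2.3000000 − 2.2000000) / (-0.1769056 − 0.0606071) = 2.3000000 − (-0.0176906)/(-0.2375127) = 2.2255174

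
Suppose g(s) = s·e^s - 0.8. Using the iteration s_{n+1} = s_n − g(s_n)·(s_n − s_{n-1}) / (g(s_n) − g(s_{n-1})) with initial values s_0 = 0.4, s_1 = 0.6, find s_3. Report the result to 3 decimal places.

0.489

g(0.4) = -0.20327, g(0.6) = 0.29327
s_2 = 0.60000 − 0.29327·(0.60000 − 0.40000) / (0.29327 − (-0.20327)) = 0.60000 − (0.05865)/(0.49654) = 0.48187
g(0.48187) = -0.01979
s_3 = 0.48187 − (-0.01979)·(0.48187 − 0.60000) / (-0.01979 − 0.29327) = 0.48187 − (0.00234)/(-0.31307) = 0.48934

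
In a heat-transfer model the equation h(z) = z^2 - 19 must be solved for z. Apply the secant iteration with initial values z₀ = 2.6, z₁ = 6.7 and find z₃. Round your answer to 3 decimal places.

h(2.6) = -12.24000, h(6.7) = 25.89000
z₂ = 6.70000 − 25.89000·(6.70000 − 2.60000) / (25.89000 − (-12.24000)) = 6.70000 − (106.14900)/(38.13000) = 3.91613
h(3.91613) = -3.66393
z₃ = 3.91613 − (-3.66393)·(3.91613 − 6.70000) / (-3.66393 − 25.89000) = 3.91613 − (10.19992)/(-29.55393) = 4.26126

4.261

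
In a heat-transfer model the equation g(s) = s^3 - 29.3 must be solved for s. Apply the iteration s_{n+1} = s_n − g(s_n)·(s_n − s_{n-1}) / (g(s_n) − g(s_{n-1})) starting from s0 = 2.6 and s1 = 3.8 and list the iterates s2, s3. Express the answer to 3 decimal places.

g(2.6) = -11.72400, g(3.8) = 25.57200
s2 = 3.80000 − 25.57200·(3.80000 − 2.60000) / (25.57200 − (-11.72400)) = 3.80000 − (30.68640)/(37.29600) = 2.97722
g(2.97722) = -2.91040
s3 = 2.97722 − (-2.91040)·(2.97722 − 3.80000) / (-2.91040 − 25.57200) = 2.97722 − (2.39462)/(-28.48240) = 3.06129

2.977, 3.061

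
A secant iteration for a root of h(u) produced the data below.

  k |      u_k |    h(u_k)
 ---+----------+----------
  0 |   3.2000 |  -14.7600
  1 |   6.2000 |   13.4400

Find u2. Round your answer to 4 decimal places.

u2 = 6.2000 − 13.4400·(6.2000 − 3.2000) / (13.4400 − (-14.7600))
   = 6.2000 − (40.320000)/(28.200000) = 4.770213

4.7702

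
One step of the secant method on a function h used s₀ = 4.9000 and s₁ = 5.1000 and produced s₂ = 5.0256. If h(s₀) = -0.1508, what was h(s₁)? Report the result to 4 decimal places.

The secant line through (4.9000, -0.1508) and (5.1000, h(s₁)) crosses zero at s₂ = 5.0256.
So (4.9000, -0.1508), (5.1000, h(s₁)), (5.0256, 0) are collinear:
h(s₁) = -0.1508 · (5.1000 − 5.0256) / (4.9000 − 5.0256) = -0.1508 · (0.074400)/(-0.125600) = 0.089327

0.0893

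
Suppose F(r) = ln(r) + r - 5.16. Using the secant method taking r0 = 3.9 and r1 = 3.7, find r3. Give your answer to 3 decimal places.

F(3.9) = 0.10098, F(3.7) = -0.15167
r2 = 3.70000 − (-0.15167)·(3.70000 − 3.90000) / (-0.15167 − 0.10098) = 3.70000 − (0.03033)/(-0.25264) = 3.82006
F(3.82006) = 0.00033
r3 = 3.82006 − 0.00033·(3.82006 − 3.70000) / (0.00033 − (-0.15167)) = 3.82006 − (0.00004)/(0.15200) = 3.81980

3.820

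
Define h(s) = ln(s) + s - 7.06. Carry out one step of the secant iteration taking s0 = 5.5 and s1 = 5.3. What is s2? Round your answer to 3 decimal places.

h(5.5) = 0.14475, h(5.3) = -0.09229
s2 = 5.30000 − (-0.09229)·(5.30000 − 5.50000) / (-0.09229 − 0.14475) = 5.30000 − (0.01846)/(-0.23704) = 5.37787

5.378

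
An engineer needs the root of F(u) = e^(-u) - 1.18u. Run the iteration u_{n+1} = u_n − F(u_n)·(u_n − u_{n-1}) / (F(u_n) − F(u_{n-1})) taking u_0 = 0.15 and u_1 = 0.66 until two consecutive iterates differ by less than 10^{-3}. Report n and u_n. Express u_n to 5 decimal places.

n = 4, u_n = 0.50927

F(0.15) = 0.6837080, F(0.66) = -0.2619487
u_2 = 0.6600000 − (-0.2619487)·(0.5100000)/(-0.9456566) = 0.5187290;  |Δ| = 0.1412710
F(0.5187290) = -0.0168236
u_3 = 0.5187290 − (-0.0168236)·(-0.1412710)/(0.2451250) = 0.5090332;  |Δ| = 0.0096958
F(0.5090332) = 0.0004172
u_4 = 0.5090332 − 0.0004172·(-0.0096958)/(0.0172409) = 0.5092678;  |Δ| = 0.0002346
|u_4 − u_3| = 0.0002346 < 10^{-3}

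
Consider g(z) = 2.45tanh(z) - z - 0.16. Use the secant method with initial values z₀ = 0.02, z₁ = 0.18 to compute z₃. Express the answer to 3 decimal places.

g(0.02) = -0.13101, g(0.18) = 0.09630
z₂ = 0.18000 − 0.09630·(0.18000 − 0.02000) / (0.09630 − (-0.13101)) = 0.18000 − (0.01541)/(0.22730) = 0.11222
g(0.11222) = 0.00156
z₃ = 0.11222 − 0.00156·(0.11222 − 0.18000) / (0.00156 − 0.09630) = 0.11222 − (-0.00011)/(-0.09473) = 0.11110

0.111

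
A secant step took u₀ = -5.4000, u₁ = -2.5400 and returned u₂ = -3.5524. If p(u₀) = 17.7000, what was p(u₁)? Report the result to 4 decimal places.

The secant line through (-5.4000, 17.7000) and (-2.5400, p(u₁)) crosses zero at u₂ = -3.5524.
So (-5.4000, 17.7000), (-2.5400, p(u₁)), (-3.5524, 0) are collinear:
p(u₁) = 17.7000 · (-2.5400 − (-3.5524)) / (-5.4000 − (-3.5524)) = 17.7000 · (1.012400)/(-1.847600) = -9.698788

-9.6988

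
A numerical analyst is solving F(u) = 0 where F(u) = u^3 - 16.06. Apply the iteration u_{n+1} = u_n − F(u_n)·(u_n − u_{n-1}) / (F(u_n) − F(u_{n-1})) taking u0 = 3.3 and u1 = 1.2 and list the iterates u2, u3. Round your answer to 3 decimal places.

F(3.3) = 19.87700, F(1.2) = -14.33200
u2 = 1.20000 − (-14.33200)·(1.20000 − 3.30000) / (-14.33200 − 19.87700) = 1.20000 − (30.09720)/(-34.20900) = 2.07980
F(2.07980) = -7.06364
u3 = 2.07980 − (-7.06364)·(2.07980 − 1.20000) / (-7.06364 − (-14.33200)) = 2.07980 − (-6.21461)/(7.26836) = 2.93483

2.080, 2.935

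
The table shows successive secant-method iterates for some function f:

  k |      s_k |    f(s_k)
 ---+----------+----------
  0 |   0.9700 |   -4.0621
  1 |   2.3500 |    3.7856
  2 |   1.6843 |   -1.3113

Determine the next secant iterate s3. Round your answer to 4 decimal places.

s3 = 1.6843 − (-1.3113)·(1.6843 − 2.3500) / (-1.3113 − 3.7856)
   = 1.6843 − (0.872932)/(-5.096900) = 1.855567

1.8556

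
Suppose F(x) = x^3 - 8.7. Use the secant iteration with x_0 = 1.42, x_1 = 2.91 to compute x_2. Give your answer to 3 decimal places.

1.819

F(1.42) = -5.83671, F(2.91) = 15.94217
x_2 = 2.91000 − 15.94217·(2.91000 − 1.42000) / (15.94217 − (-5.83671)) = 2.91000 − (23.75383)/(21.77888) = 1.81932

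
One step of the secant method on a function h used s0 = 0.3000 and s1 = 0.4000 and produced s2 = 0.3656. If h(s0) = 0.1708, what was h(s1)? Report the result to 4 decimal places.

The secant line through (0.3000, 0.1708) and (0.4000, h(s1)) crosses zero at s2 = 0.3656.
So (0.3000, 0.1708), (0.4000, h(s1)), (0.3656, 0) are collinear:
h(s1) = 0.1708 · (0.4000 − 0.3656) / (0.3000 − 0.3656) = 0.1708 · (0.034400)/(-0.065600) = -0.089566

-0.0896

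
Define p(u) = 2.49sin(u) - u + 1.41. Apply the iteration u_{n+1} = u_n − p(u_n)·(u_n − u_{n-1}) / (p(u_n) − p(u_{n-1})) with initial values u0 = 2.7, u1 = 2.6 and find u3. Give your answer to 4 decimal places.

p(2.7) = -0.225824, p(2.6) = 0.093598
u2 = 2.600000 − 0.093598·(2.600000 − 2.700000) / (0.093598 − (-0.225824)) = 2.600000 − (-0.009360)/(0.319423) = 2.629302
p(2.629302) = 0.001233
u3 = 2.629302 − 0.001233·(2.629302 − 2.600000) / (0.001233 − 0.093598) = 2.629302 − (0.000036)/(-0.092366) = 2.629693

2.6297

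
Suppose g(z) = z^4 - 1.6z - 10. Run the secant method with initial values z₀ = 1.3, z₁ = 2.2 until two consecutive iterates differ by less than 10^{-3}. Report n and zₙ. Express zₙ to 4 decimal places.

g(1.3) = -9.223900, g(2.2) = 9.905600
z₂ = 2.200000 − 9.905600·(0.900000)/(19.129500) = 1.733964;  |Δ| = 0.466036
g(1.733964) = -3.734516
z₃ = 1.733964 − (-3.734516)·(-0.466036)/(-13.640116) = 1.861559;  |Δ| = 0.127596
g(1.861559) = -0.969473
z₄ = 1.861559 − (-0.969473)·(0.127596)/(2.765043) = 1.906297;  |Δ| = 0.044737
g(1.906297) = 0.155644
z₅ = 1.906297 − 0.155644·(0.044737)/(1.125117) = 1.900108;  |Δ| = 0.006189
g(1.900108) = -0.005110
z₆ = 1.900108 − (-0.005110)·(-0.006189)/(-0.160753) = 1.900305;  |Δ| = 0.000197
|z₆ − z₅| = 0.000197 < 10^{-3}

n = 6, zₙ = 1.9003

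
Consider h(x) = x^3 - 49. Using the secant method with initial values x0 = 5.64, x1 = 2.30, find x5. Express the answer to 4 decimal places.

3.6535

h(5.64) = 130.406144, h(2.30) = -36.833000
x2 = 2.300000 − (-36.833000)·(2.300000 − 5.640000) / (-36.833000 − 130.406144) = 2.300000 − (123.022220)/(-167.239144) = 3.035607
h(3.035607) = -21.027166
x3 = 3.035607 − (-21.027166)·(3.035607 − 2.300000) / (-21.027166 − (-36.833000)) = 3.035607 − (-15.467722)/(15.805834) = 4.014215
h(4.014215) = 15.684749
x4 = 4.014215 − 15.684749·(4.014215 − 3.035607) / (15.684749 − (-21.027166)) = 4.014215 − (15.349227)/(36.711915) = 3.596116
h(3.596116) = -2.494859
x5 = 3.596116 − (-2.494859)·(3.596116 − 4.014215) / (-2.494859 − 15.684749) = 3.596116 − (1.043099)/(-18.179608) = 3.653493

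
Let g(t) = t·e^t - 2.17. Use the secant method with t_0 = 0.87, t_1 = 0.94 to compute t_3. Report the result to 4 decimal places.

g(0.87) = -0.093388, g(0.94) = 0.236383
t_2 = 0.940000 − 0.236383·(0.940000 − 0.870000) / (0.236383 − (-0.093388)) = 0.940000 − (0.016547)/(0.329770) = 0.889823
g(0.889823) = -0.003548
t_3 = 0.889823 − (-0.003548)·(0.889823 − 0.940000) / (-0.003548 − 0.236383) = 0.889823 − (0.000178)/(-0.239930) = 0.890565

0.8906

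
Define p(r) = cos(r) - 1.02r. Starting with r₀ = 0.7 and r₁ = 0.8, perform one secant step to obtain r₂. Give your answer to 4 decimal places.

0.7299

p(0.7) = 0.050842, p(0.8) = -0.119293
r₂ = 0.800000 − (-0.119293)·(0.800000 − 0.700000) / (-0.119293 − 0.050842) = 0.800000 − (-0.011929)/(-0.170135) = 0.729883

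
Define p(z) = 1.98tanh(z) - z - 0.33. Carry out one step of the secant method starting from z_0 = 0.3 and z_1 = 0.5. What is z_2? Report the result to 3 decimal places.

p(0.3) = -0.05320, p(0.5) = 0.08499
z_2 = 0.50000 − 0.08499·(0.50000 − 0.30000) / (0.08499 − (-0.05320)) = 0.50000 − (0.01700)/(0.13819) = 0.37700

0.377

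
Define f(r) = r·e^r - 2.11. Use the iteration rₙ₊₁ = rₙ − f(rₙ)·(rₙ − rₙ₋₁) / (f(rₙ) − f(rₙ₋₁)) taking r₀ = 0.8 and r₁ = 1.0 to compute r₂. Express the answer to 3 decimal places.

f(0.8) = -0.32957, f(1.0) = 0.60828
r₂ = 1.00000 − 0.60828·(1.00000 − 0.80000) / (0.60828 − (-0.32957)) = 1.00000 − (0.12166)/(0.93785) = 0.87028

0.870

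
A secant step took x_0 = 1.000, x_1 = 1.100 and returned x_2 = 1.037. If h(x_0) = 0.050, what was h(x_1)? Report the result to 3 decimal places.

The secant line through (1.000, 0.050) and (1.100, h(x_1)) crosses zero at x_2 = 1.037.
So (1.000, 0.050), (1.100, h(x_1)), (1.037, 0) are collinear:
h(x_1) = 0.050 · (1.100 − 1.037) / (1.000 − 1.037) = 0.050 · (0.06300)/(-0.03700) = -0.08514

-0.085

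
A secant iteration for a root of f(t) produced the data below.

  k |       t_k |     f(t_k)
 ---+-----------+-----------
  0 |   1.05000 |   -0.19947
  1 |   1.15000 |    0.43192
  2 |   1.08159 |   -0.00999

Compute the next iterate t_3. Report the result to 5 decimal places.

t_3 = 1.08159 − (-0.00999)·(1.08159 − 1.15000) / (-0.00999 − 0.43192)
   = 1.08159 − (0.0006834)/(-0.4419100) = 1.0831365

1.08314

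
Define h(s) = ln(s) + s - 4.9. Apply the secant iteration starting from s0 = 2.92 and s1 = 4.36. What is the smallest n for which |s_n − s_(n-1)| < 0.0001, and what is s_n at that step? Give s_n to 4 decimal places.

n = 5, s_n = 3.6149

h(2.92) = -0.908416, h(4.36) = 0.932472
s2 = 4.360000 − 0.932472·(1.440000)/(1.840888) = 3.630591;  |Δ| = 0.729409
h(3.630591) = 0.019987
s3 = 3.630591 − 0.019987·(-0.729409)/(-0.912485) = 3.614615;  |Δ| = 0.015977
h(3.614615) = -0.000400
s4 = 3.614615 − (-0.000400)·(-0.015977)/(-0.020387) = 3.614928;  |Δ| = 0.000314
h(3.614928) = 0.000000
s5 = 3.614928 − 0.000000·(0.000314)/(0.000400) = 3.614928;  |Δ| = 0.000000
|s5 − s4| = 0.000000 < 0.0001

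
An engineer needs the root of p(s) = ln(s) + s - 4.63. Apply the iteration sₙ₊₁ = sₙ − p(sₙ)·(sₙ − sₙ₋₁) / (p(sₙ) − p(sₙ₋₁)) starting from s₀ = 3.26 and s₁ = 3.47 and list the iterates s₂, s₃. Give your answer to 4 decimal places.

3.4051, 3.4048

p(3.26) = -0.188273, p(3.47) = 0.084155
s₂ = 3.470000 − 0.084155·(3.470000 − 3.260000) / (0.084155 − (-0.188273)) = 3.470000 − (0.017672)/(0.272427) = 3.405130
p(3.405130) = 0.000413
s₃ = 3.405130 − 0.000413·(3.405130 − 3.470000) / (0.000413 − 0.084155) = 3.405130 − (-0.000027)/(-0.083742) = 3.404810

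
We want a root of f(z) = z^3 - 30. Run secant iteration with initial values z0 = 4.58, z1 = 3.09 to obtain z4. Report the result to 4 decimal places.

f(4.58) = 66.071912, f(3.09) = -0.496371
z2 = 3.090000 − (-0.496371)·(3.090000 − 4.580000) / (-0.496371 − 66.071912) = 3.090000 − (0.739593)/(-66.568283) = 3.101110
f(3.101110) = -0.176979
z3 = 3.101110 − (-0.176979)·(3.101110 − 3.090000) / (-0.176979 − (-0.496371)) = 3.101110 − (-0.001966)/(0.319392) = 3.107267
f(3.107267) = 0.000988
z4 = 3.107267 − 0.000988·(3.107267 − 3.101110) / (0.000988 − (-0.176979)) = 3.107267 − (0.000006)/(0.177967) = 3.107232

3.1072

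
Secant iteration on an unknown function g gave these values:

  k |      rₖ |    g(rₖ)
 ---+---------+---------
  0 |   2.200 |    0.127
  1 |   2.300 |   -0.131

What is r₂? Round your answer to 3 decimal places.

2.249

r₂ = 2.300 − (-0.131)·(2.300 − 2.200) / (-0.131 − 0.127)
   = 2.300 − (-0.01310)/(-0.25800) = 2.24922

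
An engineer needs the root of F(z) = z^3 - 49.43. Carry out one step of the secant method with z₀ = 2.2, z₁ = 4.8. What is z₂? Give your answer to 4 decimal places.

F(2.2) = -38.782000, F(4.8) = 61.162000
z₂ = 4.800000 − 61.162000·(4.800000 − 2.200000) / (61.162000 − (-38.782000)) = 4.800000 − (159.021200)/(99.944000) = 3.208897

3.2089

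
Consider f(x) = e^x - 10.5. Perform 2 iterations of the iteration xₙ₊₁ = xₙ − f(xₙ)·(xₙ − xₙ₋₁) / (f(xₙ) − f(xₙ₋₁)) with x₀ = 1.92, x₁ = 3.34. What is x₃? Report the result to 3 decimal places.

2.272

f(1.92) = -3.67904, f(3.34) = 17.71913
x₂ = 3.34000 − 17.71913·(3.34000 − 1.92000) / (17.71913 − (-3.67904)) = 3.34000 − (25.16116)/(21.39817) = 2.16414
f(2.16414) = -1.79285
x₃ = 2.16414 − (-1.79285)·(2.16414 − 3.34000) / (-1.79285 − 17.71913) = 2.16414 − (2.10814)/(-19.51198) = 2.27219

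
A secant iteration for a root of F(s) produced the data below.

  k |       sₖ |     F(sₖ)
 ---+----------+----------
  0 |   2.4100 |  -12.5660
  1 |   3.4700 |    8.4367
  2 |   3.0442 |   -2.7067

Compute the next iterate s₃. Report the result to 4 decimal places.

3.1476

s₃ = 3.0442 − (-2.7067)·(3.0442 − 3.4700) / (-2.7067 − 8.4367)
   = 3.0442 − (1.152513)/(-11.143400) = 3.147626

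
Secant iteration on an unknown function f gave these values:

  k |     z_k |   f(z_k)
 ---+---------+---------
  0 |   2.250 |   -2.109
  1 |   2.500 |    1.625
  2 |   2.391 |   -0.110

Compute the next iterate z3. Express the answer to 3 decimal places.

z3 = 2.391 − (-0.110)·(2.391 − 2.500) / (-0.110 − 1.625)
   = 2.391 − (0.01199)/(-1.73500) = 2.39791

2.398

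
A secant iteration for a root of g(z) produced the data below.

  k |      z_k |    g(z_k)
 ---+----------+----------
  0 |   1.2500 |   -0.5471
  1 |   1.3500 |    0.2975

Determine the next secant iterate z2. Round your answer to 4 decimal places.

1.3148

z2 = 1.3500 − 0.2975·(1.3500 − 1.2500) / (0.2975 − (-0.5471))
   = 1.3500 − (0.029750)/(0.844600) = 1.314776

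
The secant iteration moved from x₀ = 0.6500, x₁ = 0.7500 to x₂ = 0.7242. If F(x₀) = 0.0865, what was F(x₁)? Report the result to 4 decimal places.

-0.0301

The secant line through (0.6500, 0.0865) and (0.7500, F(x₁)) crosses zero at x₂ = 0.7242.
So (0.6500, 0.0865), (0.7500, F(x₁)), (0.7242, 0) are collinear:
F(x₁) = 0.0865 · (0.7500 − 0.7242) / (0.6500 − 0.7242) = 0.0865 · (0.025800)/(-0.074200) = -0.030077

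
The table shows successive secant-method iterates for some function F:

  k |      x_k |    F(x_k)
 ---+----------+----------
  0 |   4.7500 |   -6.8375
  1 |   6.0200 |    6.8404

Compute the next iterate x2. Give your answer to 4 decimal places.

5.3849

x2 = 6.0200 − 6.8404·(6.0200 − 4.7500) / (6.8404 − (-6.8375))
   = 6.0200 − (8.687308)/(13.677900) = 5.384865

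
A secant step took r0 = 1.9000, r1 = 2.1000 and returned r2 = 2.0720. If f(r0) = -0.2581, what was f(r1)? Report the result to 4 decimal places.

The secant line through (1.9000, -0.2581) and (2.1000, f(r1)) crosses zero at r2 = 2.0720.
So (1.9000, -0.2581), (2.1000, f(r1)), (2.0720, 0) are collinear:
f(r1) = -0.2581 · (2.1000 − 2.0720) / (1.9000 − 2.0720) = -0.2581 · (0.028000)/(-0.172000) = 0.042016

0.0420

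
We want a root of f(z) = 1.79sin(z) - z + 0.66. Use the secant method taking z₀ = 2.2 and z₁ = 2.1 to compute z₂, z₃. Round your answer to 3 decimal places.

f(2.2) = -0.09279, f(2.1) = 0.10514
z₂ = 2.10000 − 0.10514·(2.10000 − 2.20000) / (0.10514 − (-0.09279)) = 2.10000 − (-0.01051)/(0.19794) = 2.15312
f(2.15312) = 0.00186
z₃ = 2.15312 − 0.00186·(2.15312 − 2.10000) / (0.00186 − 0.10514) = 2.15312 − (0.00010)/(-0.10328) = 2.15408

2.153, 2.154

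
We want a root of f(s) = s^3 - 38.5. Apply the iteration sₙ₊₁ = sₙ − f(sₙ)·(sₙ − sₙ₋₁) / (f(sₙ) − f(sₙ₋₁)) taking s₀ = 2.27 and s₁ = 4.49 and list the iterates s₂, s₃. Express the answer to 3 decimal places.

f(2.27) = -26.80292, f(4.49) = 52.01885
s₂ = 4.49000 − 52.01885·(4.49000 − 2.27000) / (52.01885 − (-26.80292)) = 4.49000 − (115.48184)/(78.82177) = 3.02490
f(3.02490) = -10.82213
s₃ = 3.02490 − (-10.82213)·(3.02490 − 4.49000) / (-10.82213 − 52.01885) = 3.02490 − (15.85551)/(-62.84098) = 3.27721

3.025, 3.277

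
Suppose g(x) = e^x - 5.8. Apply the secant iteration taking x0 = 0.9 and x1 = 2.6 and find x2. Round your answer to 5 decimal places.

1.41605

g(0.9) = -3.3403969, g(2.6) = 7.6637380
x2 = 2.6000000 − 7.6637380·(2.6000000 − 0.9000000) / (7.6637380 − (-3.3403969)) = 2.6000000 − (13.0283547)/(11.0041349) = 1.4160492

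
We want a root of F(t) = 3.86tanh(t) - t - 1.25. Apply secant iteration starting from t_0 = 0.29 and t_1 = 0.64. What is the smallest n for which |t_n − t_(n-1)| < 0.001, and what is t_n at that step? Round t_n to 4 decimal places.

n = 5, t_n = 0.4836

F(0.29) = -0.450960, F(0.64) = 0.290512
t_2 = 0.640000 − 0.290512·(0.350000)/(0.741472) = 0.502868;  |Δ| = 0.137132
F(0.502868) = 0.039600
t_3 = 0.502868 − 0.039600·(-0.137132)/(-0.250913) = 0.481226;  |Δ| = 0.021642
F(0.481226) = -0.004938
t_4 = 0.481226 − (-0.004938)·(-0.021642)/(-0.044538) = 0.483625;  |Δ| = 0.002400
F(0.483625) = 0.000064
t_5 = 0.483625 − 0.000064·(0.002400)/(0.005002) = 0.483595;  |Δ| = 0.000031
|t_5 − t_4| = 0.000031 < 0.001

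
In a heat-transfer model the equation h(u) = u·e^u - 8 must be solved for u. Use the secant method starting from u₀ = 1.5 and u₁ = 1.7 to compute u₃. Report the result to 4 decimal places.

h(1.5) = -1.277466, h(1.7) = 1.305711
u₂ = 1.700000 − 1.305711·(1.700000 − 1.500000) / (1.305711 − (-1.277466)) = 1.700000 − (0.261142)/(2.583177) = 1.598907
h(1.598907) = -0.089218
u₃ = 1.598907 − (-0.089218)·(1.598907 − 1.700000) / (-0.089218 − 1.305711) = 1.598907 − (0.009019)/(-1.394929) = 1.605372

1.6054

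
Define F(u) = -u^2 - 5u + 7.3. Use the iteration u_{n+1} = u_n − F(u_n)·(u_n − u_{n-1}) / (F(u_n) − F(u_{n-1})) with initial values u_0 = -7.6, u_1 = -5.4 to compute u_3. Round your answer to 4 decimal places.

-6.1978

F(-7.6) = -12.460000, F(-5.4) = 5.140000
u_2 = -5.400000 − 5.140000·(-5.400000 − (-7.600000)) / (5.140000 − (-12.460000)) = -5.400000 − (11.308000)/(17.600000) = -6.042500
F(-6.042500) = 1.000694
u_3 = -6.042500 − 1.000694·(-6.042500 − (-5.400000)) / (1.000694 − 5.140000) = -6.042500 − (-0.642946)/(-4.139306) = -6.197827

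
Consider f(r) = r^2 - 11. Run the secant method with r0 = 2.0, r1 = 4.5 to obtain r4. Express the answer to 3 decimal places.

3.318

f(2.0) = -7.00000, f(4.5) = 9.25000
r2 = 4.50000 − 9.25000·(4.50000 − 2.00000) / (9.25000 − (-7.00000)) = 4.50000 − (23.12500)/(16.25000) = 3.07692
f(3.07692) = -1.53254
r3 = 3.07692 − (-1.53254)·(3.07692 − 4.50000) / (-1.53254 − 9.25000) = 3.07692 − (2.18093)/(-10.78254) = 3.27919
f(3.27919) = -0.24693
r4 = 3.27919 − (-0.24693)·(3.27919 − 3.07692) / (-0.24693 − (-1.53254)) = 3.27919 − (-0.04994)/(1.28562) = 3.31804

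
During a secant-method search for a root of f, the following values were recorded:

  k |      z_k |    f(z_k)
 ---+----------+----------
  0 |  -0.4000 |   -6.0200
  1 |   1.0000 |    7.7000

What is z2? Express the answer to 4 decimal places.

z2 = 1.0000 − 7.7000·(1.0000 − (-0.4000)) / (7.7000 − (-6.0200))
   = 1.0000 − (10.780000)/(13.720000) = 0.214286

0.2143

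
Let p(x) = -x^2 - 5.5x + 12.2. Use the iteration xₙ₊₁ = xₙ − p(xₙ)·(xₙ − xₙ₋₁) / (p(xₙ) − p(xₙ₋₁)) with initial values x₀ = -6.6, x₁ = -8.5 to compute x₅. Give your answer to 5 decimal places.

-7.19550

p(-6.6) = 4.9400000, p(-8.5) = -13.3000000
x₂ = -8.5000000 − (-13.3000000)·(-8.5000000 − (-6.6000000)) / (-13.3000000 − 4.9400000) = -8.5000000 − (25.2700000)/(-18.2400000) = -7.1145833
p(-7.1145833) = 0.7129123
x₃ = -7.1145833 − 0.7129123·(-7.1145833 − (-8.5000000)) / (0.7129123 − (-13.3000000)) = -7.1145833 − (0.9876806)/(14.0129123) = -7.1850669
p(-7.1850669) = 0.0926812
x₄ = -7.1850669 − 0.0926812·(-7.1850669 − (-7.1145833)) / (0.0926812 − 0.7129123) = -7.1850669 − (-0.0065325)/(-0.6202311) = -7.1955993
p(-7.1955993) = -0.0008533
x₅ = -7.1955993 − (-0.0008533)·(-7.1955993 − (-7.1850669)) / (-0.0008533 − 0.0926812) = -7.1955993 − (0.0000090)/(-0.0935345) = -7.1955032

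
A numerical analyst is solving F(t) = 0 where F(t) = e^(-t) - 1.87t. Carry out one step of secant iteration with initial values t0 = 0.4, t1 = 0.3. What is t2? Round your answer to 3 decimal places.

F(0.4) = -0.07768, F(0.3) = 0.17982
t2 = 0.30000 − 0.17982·(0.30000 − 0.40000) / (0.17982 − (-0.07768)) = 0.30000 − (-0.01798)/(0.25750) = 0.36983

0.370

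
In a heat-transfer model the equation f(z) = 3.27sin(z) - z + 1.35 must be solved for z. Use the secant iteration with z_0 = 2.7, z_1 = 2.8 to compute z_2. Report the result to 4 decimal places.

f(2.7) = 0.047532, f(2.8) = -0.354589
z_2 = 2.800000 − (-0.354589)·(2.800000 − 2.700000) / (-0.354589 − 0.047532) = 2.800000 − (-0.035459)/(-0.402121) = 2.711820

2.7118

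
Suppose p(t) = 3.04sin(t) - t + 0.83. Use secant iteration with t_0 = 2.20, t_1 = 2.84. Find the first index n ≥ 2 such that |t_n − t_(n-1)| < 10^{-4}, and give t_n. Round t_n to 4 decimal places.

p(2.20) = 1.087829, p(2.84) = -1.106994
t_2 = 2.840000 − (-1.106994)·(0.640000)/(-2.194823) = 2.517206;  |Δ| = 0.322794
p(2.517206) = 0.089978
t_3 = 2.517206 − 0.089978·(-0.322794)/(1.196972) = 2.541471;  |Δ| = 0.024265
p(2.541471) = 0.005349
t_4 = 2.541471 − 0.005349·(0.024265)/(-0.084630) = 2.543004;  |Δ| = 0.001534
p(2.543004) = -0.000034
t_5 = 2.543004 − (-0.000034)·(0.001534)/(-0.005383) = 2.542994;  |Δ| = 0.000010
|t_5 − t_4| = 0.000010 < 10^{-4}

n = 5, t_n = 2.5430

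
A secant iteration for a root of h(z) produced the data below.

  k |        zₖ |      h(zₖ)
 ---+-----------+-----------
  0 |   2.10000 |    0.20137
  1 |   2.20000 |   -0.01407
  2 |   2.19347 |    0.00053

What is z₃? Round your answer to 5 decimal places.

2.19371

z₃ = 2.19347 − 0.00053·(2.19347 − 2.20000) / (0.00053 − (-0.01407))
   = 2.19347 − (-0.0000035)/(0.0146000) = 2.1937070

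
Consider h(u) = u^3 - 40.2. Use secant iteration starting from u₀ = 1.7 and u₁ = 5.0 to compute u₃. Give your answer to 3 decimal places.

h(1.7) = -35.28700, h(5.0) = 84.80000
u₂ = 5.00000 − 84.80000·(5.00000 − 1.70000) / (84.80000 − (-35.28700)) = 5.00000 − (279.84000)/(120.08700) = 2.66969
h(2.66969) = -21.17248
u₃ = 2.66969 − (-21.17248)·(2.66969 − 5.00000) / (-21.17248 − 84.80000) = 2.66969 − (49.33845)/(-105.97248) = 3.13527

3.135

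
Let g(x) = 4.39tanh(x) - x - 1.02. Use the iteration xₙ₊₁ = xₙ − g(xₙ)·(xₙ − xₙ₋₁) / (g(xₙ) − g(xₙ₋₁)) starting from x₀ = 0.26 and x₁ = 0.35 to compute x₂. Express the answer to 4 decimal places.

g(0.26) = -0.163643, g(0.35) = 0.106689
x₂ = 0.350000 − 0.106689·(0.350000 − 0.260000) / (0.106689 − (-0.163643)) = 0.350000 − (0.009602)/(0.270331) = 0.314481

0.3145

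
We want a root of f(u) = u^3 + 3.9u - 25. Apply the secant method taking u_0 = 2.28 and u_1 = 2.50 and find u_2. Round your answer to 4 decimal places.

f(2.28) = -4.255648, f(2.50) = 0.375000
u_2 = 2.500000 − 0.375000·(2.500000 − 2.280000) / (0.375000 − (-4.255648)) = 2.500000 − (0.082500)/(4.630648) = 2.482184

2.4822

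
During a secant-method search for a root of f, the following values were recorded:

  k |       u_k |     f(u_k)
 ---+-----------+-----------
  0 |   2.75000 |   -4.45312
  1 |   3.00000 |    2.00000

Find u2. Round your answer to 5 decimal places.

2.92252

u2 = 3.00000 − 2.00000·(3.00000 − 2.75000) / (2.00000 − (-4.45312))
   = 3.00000 − (0.5000000)/(6.4531200) = 2.9225181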